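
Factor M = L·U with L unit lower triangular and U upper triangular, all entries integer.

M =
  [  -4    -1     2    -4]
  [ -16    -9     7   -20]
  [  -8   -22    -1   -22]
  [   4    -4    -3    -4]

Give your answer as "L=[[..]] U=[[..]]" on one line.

  R1 -= 4·R0 → [0,-5,-1,-4]
  R2 -= 2·R0 → [0,-20,-5,-14]
  R3 -= -1·R0 → [0,-5,-1,-8]
  R2 -= 4·R1 → [0,0,-1,2]
  R3 -= 1·R1 → [0,0,0,-4]
  R3 -= 0·R2 → [0,0,0,-4]

L=[[1,0,0,0],[4,1,0,0],[2,4,1,0],[-1,1,0,1]] U=[[-4,-1,2,-4],[0,-5,-1,-4],[0,0,-1,2],[0,0,0,-4]]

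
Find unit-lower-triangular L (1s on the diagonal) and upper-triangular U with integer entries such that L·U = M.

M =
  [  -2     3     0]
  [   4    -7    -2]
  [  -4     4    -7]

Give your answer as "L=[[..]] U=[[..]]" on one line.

L=[[1,0,0],[-2,1,0],[2,2,1]] U=[[-2,3,0],[0,-1,-2],[0,0,-3]]

  row1 -= -2·row0 → [0,-1,-2]
  row2 -= 2·row0 → [0,-2,-7]
  row2 -= 2·row1 → [0,0,-3]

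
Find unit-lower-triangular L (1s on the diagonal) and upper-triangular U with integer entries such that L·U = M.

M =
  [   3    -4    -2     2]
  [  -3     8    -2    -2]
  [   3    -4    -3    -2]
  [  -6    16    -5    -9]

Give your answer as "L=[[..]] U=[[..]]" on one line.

L=[[1,0,0,0],[-1,1,0,0],[1,0,1,0],[-2,2,1,1]] U=[[3,-4,-2,2],[0,4,-4,0],[0,0,-1,-4],[0,0,0,-1]]

  R1 -= -1·R0 → [0,4,-4,0]
  R2 -= 1·R0 → [0,0,-1,-4]
  R3 -= -2·R0 → [0,8,-9,-5]
  R2 -= 0·R1 → [0,0,-1,-4]
  R3 -= 2·R1 → [0,0,-1,-5]
  R3 -= 1·R2 → [0,0,0,-1]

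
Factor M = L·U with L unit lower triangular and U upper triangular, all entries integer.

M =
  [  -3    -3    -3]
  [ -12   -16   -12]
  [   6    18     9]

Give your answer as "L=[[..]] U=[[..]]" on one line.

  r1 -= 4·r0 → [0,-4,0]
  r2 -= -2·r0 → [0,12,3]
  r2 -= -3·r1 → [0,0,3]

L=[[1,0,0],[4,1,0],[-2,-3,1]] U=[[-3,-3,-3],[0,-4,0],[0,0,3]]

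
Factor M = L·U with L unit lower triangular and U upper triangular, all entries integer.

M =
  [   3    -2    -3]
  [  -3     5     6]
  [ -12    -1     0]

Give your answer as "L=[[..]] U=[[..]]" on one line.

  row1 -= -1·row0 → [0,3,3]
  row2 -= -4·row0 → [0,-9,-12]
  row2 -= -3·row1 → [0,0,-3]

L=[[1,0,0],[-1,1,0],[-4,-3,1]] U=[[3,-2,-3],[0,3,3],[0,0,-3]]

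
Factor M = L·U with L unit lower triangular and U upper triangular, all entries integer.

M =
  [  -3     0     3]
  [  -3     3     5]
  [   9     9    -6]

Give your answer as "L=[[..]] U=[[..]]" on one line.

  r1 -= 1·r0 → [0,3,2]
  r2 -= -3·r0 → [0,9,3]
  r2 -= 3·r1 → [0,0,-3]

L=[[1,0,0],[1,1,0],[-3,3,1]] U=[[-3,0,3],[0,3,2],[0,0,-3]]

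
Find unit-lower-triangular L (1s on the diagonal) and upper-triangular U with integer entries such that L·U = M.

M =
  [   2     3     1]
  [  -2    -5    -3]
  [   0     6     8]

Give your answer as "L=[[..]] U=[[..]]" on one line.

  r1 -= -1·r0 → [0,-2,-2]
  r2 -= 0·r0 → [0,6,8]
  r2 -= -3·r1 → [0,0,2]

L=[[1,0,0],[-1,1,0],[0,-3,1]] U=[[2,3,1],[0,-2,-2],[0,0,2]]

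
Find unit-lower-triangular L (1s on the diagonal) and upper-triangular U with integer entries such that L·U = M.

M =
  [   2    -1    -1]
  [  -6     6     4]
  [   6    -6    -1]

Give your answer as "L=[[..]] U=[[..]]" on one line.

L=[[1,0,0],[-3,1,0],[3,-1,1]] U=[[2,-1,-1],[0,3,1],[0,0,3]]

  R1 -= -3·R0 → [0,3,1]
  R2 -= 3·R0 → [0,-3,2]
  R2 -= -1·R1 → [0,0,3]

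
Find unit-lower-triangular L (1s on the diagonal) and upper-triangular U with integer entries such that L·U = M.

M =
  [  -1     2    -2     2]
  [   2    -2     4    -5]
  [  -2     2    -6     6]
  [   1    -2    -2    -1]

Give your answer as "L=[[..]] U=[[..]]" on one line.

L=[[1,0,0,0],[-2,1,0,0],[2,-1,1,0],[-1,0,2,1]] U=[[-1,2,-2,2],[0,2,0,-1],[0,0,-2,1],[0,0,0,-1]]

  row1 -= -2·row0 → [0,2,0,-1]
  row2 -= 2·row0 → [0,-2,-2,2]
  row3 -= -1·row0 → [0,0,-4,1]
  row2 -= -1·row1 → [0,0,-2,1]
  row3 -= 0·row1 → [0,0,-4,1]
  row3 -= 2·row2 → [0,0,0,-1]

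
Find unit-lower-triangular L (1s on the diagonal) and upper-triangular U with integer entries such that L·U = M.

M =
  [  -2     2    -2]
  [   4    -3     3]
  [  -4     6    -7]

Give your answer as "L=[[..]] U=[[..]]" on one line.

L=[[1,0,0],[-2,1,0],[2,2,1]] U=[[-2,2,-2],[0,1,-1],[0,0,-1]]

  row1 -= -2·row0 → [0,1,-1]
  row2 -= 2·row0 → [0,2,-3]
  row2 -= 2·row1 → [0,0,-1]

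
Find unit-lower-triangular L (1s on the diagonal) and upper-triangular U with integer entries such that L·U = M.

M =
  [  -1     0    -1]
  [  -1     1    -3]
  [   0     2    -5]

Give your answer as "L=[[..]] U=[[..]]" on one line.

L=[[1,0,0],[1,1,0],[0,2,1]] U=[[-1,0,-1],[0,1,-2],[0,0,-1]]

  row1 -= 1·row0 → [0,1,-2]
  row2 -= 0·row0 → [0,2,-5]
  row2 -= 2·row1 → [0,0,-1]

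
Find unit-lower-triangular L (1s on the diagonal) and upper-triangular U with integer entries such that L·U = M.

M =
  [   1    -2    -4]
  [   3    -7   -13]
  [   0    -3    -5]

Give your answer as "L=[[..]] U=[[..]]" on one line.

  R1 -= 3·R0 → [0,-1,-1]
  R2 -= 0·R0 → [0,-3,-5]
  R2 -= 3·R1 → [0,0,-2]

L=[[1,0,0],[3,1,0],[0,3,1]] U=[[1,-2,-4],[0,-1,-1],[0,0,-2]]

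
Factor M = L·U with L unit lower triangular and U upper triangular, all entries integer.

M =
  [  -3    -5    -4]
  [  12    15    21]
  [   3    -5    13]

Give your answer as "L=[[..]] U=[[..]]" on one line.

  r1 -= -4·r0 → [0,-5,5]
  r2 -= -1·r0 → [0,-10,9]
  r2 -= 2·r1 → [0,0,-1]

L=[[1,0,0],[-4,1,0],[-1,2,1]] U=[[-3,-5,-4],[0,-5,5],[0,0,-1]]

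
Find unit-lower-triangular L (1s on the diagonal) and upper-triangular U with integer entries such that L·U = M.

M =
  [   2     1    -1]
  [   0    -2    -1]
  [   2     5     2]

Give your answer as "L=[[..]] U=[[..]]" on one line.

L=[[1,0,0],[0,1,0],[1,-2,1]] U=[[2,1,-1],[0,-2,-1],[0,0,1]]

  r1 -= 0·r0 → [0,-2,-1]
  r2 -= 1·r0 → [0,4,3]
  r2 -= -2·r1 → [0,0,1]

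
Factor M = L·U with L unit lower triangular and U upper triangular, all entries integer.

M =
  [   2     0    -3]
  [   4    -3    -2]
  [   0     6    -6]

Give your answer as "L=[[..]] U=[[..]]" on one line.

  r1 -= 2·r0 → [0,-3,4]
  r2 -= 0·r0 → [0,6,-6]
  r2 -= -2·r1 → [0,0,2]

L=[[1,0,0],[2,1,0],[0,-2,1]] U=[[2,0,-3],[0,-3,4],[0,0,2]]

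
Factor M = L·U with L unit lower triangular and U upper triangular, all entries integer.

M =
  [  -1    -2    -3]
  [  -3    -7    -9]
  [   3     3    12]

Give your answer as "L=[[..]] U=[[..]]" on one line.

L=[[1,0,0],[3,1,0],[-3,3,1]] U=[[-1,-2,-3],[0,-1,0],[0,0,3]]

  R1 -= 3·R0 → [0,-1,0]
  R2 -= -3·R0 → [0,-3,3]
  R2 -= 3·R1 → [0,0,3]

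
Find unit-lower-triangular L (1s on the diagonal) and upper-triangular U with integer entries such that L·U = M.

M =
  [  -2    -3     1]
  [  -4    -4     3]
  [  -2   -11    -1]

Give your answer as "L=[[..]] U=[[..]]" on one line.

  R1 -= 2·R0 → [0,2,1]
  R2 -= 1·R0 → [0,-8,-2]
  R2 -= -4·R1 → [0,0,2]

L=[[1,0,0],[2,1,0],[1,-4,1]] U=[[-2,-3,1],[0,2,1],[0,0,2]]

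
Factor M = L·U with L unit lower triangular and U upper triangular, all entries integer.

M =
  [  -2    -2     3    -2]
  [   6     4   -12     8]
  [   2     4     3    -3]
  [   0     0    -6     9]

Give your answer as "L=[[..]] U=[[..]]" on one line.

  r1 -= -3·r0 → [0,-2,-3,2]
  r2 -= -1·r0 → [0,2,6,-5]
  r3 -= 0·r0 → [0,0,-6,9]
  r2 -= -1·r1 → [0,0,3,-3]
  r3 -= 0·r1 → [0,0,-6,9]
  r3 -= -2·r2 → [0,0,0,3]

L=[[1,0,0,0],[-3,1,0,0],[-1,-1,1,0],[0,0,-2,1]] U=[[-2,-2,3,-2],[0,-2,-3,2],[0,0,3,-3],[0,0,0,3]]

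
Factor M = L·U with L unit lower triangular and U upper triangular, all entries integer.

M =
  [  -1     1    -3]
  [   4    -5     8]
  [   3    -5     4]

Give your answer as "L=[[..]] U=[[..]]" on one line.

  row1 -= -4·row0 → [0,-1,-4]
  row2 -= -3·row0 → [0,-2,-5]
  row2 -= 2·row1 → [0,0,3]

L=[[1,0,0],[-4,1,0],[-3,2,1]] U=[[-1,1,-3],[0,-1,-4],[0,0,3]]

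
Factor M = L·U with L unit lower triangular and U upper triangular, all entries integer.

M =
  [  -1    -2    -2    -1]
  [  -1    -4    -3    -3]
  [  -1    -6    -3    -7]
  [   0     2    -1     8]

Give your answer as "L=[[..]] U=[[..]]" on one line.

  r1 -= 1·r0 → [0,-2,-1,-2]
  r2 -= 1·r0 → [0,-4,-1,-6]
  r3 -= 0·r0 → [0,2,-1,8]
  r2 -= 2·r1 → [0,0,1,-2]
  r3 -= -1·r1 → [0,0,-2,6]
  r3 -= -2·r2 → [0,0,0,2]

L=[[1,0,0,0],[1,1,0,0],[1,2,1,0],[0,-1,-2,1]] U=[[-1,-2,-2,-1],[0,-2,-1,-2],[0,0,1,-2],[0,0,0,2]]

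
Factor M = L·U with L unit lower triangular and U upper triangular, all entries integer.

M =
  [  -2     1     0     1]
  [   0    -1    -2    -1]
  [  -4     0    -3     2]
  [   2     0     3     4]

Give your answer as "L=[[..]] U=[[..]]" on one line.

  R1 -= 0·R0 → [0,-1,-2,-1]
  R2 -= 2·R0 → [0,-2,-3,0]
  R3 -= -1·R0 → [0,1,3,5]
  R2 -= 2·R1 → [0,0,1,2]
  R3 -= -1·R1 → [0,0,1,4]
  R3 -= 1·R2 → [0,0,0,2]

L=[[1,0,0,0],[0,1,0,0],[2,2,1,0],[-1,-1,1,1]] U=[[-2,1,0,1],[0,-1,-2,-1],[0,0,1,2],[0,0,0,2]]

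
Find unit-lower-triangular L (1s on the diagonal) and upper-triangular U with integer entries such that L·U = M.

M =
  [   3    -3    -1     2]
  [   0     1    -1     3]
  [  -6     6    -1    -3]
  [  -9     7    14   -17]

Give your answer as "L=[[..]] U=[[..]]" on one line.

L=[[1,0,0,0],[0,1,0,0],[-2,0,1,0],[-3,-2,-3,1]] U=[[3,-3,-1,2],[0,1,-1,3],[0,0,-3,1],[0,0,0,-2]]

  r1 -= 0·r0 → [0,1,-1,3]
  r2 -= -2·r0 → [0,0,-3,1]
  r3 -= -3·r0 → [0,-2,11,-11]
  r2 -= 0·r1 → [0,0,-3,1]
  r3 -= -2·r1 → [0,0,9,-5]
  r3 -= -3·r2 → [0,0,0,-2]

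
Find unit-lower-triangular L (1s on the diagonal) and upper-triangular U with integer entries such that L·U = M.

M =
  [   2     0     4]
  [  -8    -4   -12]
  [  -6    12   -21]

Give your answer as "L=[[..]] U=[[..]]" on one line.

L=[[1,0,0],[-4,1,0],[-3,-3,1]] U=[[2,0,4],[0,-4,4],[0,0,3]]

  row1 -= -4·row0 → [0,-4,4]
  row2 -= -3·row0 → [0,12,-9]
  row2 -= -3·row1 → [0,0,3]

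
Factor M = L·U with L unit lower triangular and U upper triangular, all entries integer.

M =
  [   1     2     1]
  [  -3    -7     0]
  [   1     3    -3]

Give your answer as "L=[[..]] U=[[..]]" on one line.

  r1 -= -3·r0 → [0,-1,3]
  r2 -= 1·r0 → [0,1,-4]
  r2 -= -1·r1 → [0,0,-1]

L=[[1,0,0],[-3,1,0],[1,-1,1]] U=[[1,2,1],[0,-1,3],[0,0,-1]]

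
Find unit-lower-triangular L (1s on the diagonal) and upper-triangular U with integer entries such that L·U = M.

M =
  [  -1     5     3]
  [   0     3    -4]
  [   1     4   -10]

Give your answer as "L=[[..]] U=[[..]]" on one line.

  row1 -= 0·row0 → [0,3,-4]
  row2 -= -1·row0 → [0,9,-7]
  row2 -= 3·row1 → [0,0,5]

L=[[1,0,0],[0,1,0],[-1,3,1]] U=[[-1,5,3],[0,3,-4],[0,0,5]]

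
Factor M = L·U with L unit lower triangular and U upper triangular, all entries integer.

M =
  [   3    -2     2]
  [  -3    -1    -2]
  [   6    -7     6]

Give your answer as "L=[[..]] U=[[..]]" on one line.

  r1 -= -1·r0 → [0,-3,0]
  r2 -= 2·r0 → [0,-3,2]
  r2 -= 1·r1 → [0,0,2]

L=[[1,0,0],[-1,1,0],[2,1,1]] U=[[3,-2,2],[0,-3,0],[0,0,2]]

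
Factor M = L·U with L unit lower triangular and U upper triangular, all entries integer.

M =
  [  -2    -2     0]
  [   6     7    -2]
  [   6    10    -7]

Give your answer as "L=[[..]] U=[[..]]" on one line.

L=[[1,0,0],[-3,1,0],[-3,4,1]] U=[[-2,-2,0],[0,1,-2],[0,0,1]]

  r1 -= -3·r0 → [0,1,-2]
  r2 -= -3·r0 → [0,4,-7]
  r2 -= 4·r1 → [0,0,1]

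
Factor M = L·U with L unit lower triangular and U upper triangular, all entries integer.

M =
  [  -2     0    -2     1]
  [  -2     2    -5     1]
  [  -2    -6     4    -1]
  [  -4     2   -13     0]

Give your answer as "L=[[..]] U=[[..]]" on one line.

L=[[1,0,0,0],[1,1,0,0],[1,-3,1,0],[2,1,2,1]] U=[[-2,0,-2,1],[0,2,-3,0],[0,0,-3,-2],[0,0,0,2]]

  R1 -= 1·R0 → [0,2,-3,0]
  R2 -= 1·R0 → [0,-6,6,-2]
  R3 -= 2·R0 → [0,2,-9,-2]
  R2 -= -3·R1 → [0,0,-3,-2]
  R3 -= 1·R1 → [0,0,-6,-2]
  R3 -= 2·R2 → [0,0,0,2]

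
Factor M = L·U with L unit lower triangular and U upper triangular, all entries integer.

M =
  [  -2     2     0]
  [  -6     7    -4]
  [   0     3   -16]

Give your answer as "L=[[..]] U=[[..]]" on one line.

  r1 -= 3·r0 → [0,1,-4]
  r2 -= 0·r0 → [0,3,-16]
  r2 -= 3·r1 → [0,0,-4]

L=[[1,0,0],[3,1,0],[0,3,1]] U=[[-2,2,0],[0,1,-4],[0,0,-4]]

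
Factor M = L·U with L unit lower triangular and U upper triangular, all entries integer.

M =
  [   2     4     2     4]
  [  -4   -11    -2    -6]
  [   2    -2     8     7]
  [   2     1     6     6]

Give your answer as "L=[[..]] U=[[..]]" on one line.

  R1 -= -2·R0 → [0,-3,2,2]
  R2 -= 1·R0 → [0,-6,6,3]
  R3 -= 1·R0 → [0,-3,4,2]
  R2 -= 2·R1 → [0,0,2,-1]
  R3 -= 1·R1 → [0,0,2,0]
  R3 -= 1·R2 → [0,0,0,1]

L=[[1,0,0,0],[-2,1,0,0],[1,2,1,0],[1,1,1,1]] U=[[2,4,2,4],[0,-3,2,2],[0,0,2,-1],[0,0,0,1]]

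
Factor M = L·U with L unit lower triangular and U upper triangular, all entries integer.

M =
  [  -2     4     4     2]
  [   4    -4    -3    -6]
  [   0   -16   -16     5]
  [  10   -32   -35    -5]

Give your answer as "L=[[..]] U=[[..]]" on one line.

L=[[1,0,0,0],[-2,1,0,0],[0,-4,1,0],[-5,-3,0,1]] U=[[-2,4,4,2],[0,4,5,-2],[0,0,4,-3],[0,0,0,-1]]

  R1 -= -2·R0 → [0,4,5,-2]
  R2 -= 0·R0 → [0,-16,-16,5]
  R3 -= -5·R0 → [0,-12,-15,5]
  R2 -= -4·R1 → [0,0,4,-3]
  R3 -= -3·R1 → [0,0,0,-1]
  R3 -= 0·R2 → [0,0,0,-1]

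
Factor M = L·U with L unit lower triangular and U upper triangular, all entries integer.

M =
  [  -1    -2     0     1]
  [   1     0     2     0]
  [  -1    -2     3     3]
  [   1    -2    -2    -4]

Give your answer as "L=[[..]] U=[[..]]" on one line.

  row1 -= -1·row0 → [0,-2,2,1]
  row2 -= 1·row0 → [0,0,3,2]
  row3 -= -1·row0 → [0,-4,-2,-3]
  row2 -= 0·row1 → [0,0,3,2]
  row3 -= 2·row1 → [0,0,-6,-5]
  row3 -= -2·row2 → [0,0,0,-1]

L=[[1,0,0,0],[-1,1,0,0],[1,0,1,0],[-1,2,-2,1]] U=[[-1,-2,0,1],[0,-2,2,1],[0,0,3,2],[0,0,0,-1]]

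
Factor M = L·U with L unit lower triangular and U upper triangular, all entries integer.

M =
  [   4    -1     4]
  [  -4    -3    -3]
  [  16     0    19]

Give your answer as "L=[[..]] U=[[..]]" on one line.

  R1 -= -1·R0 → [0,-4,1]
  R2 -= 4·R0 → [0,4,3]
  R2 -= -1·R1 → [0,0,4]

L=[[1,0,0],[-1,1,0],[4,-1,1]] U=[[4,-1,4],[0,-4,1],[0,0,4]]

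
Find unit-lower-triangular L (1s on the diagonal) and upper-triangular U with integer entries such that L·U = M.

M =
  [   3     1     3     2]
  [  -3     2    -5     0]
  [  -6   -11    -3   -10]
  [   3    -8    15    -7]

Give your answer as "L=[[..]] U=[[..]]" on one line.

L=[[1,0,0,0],[-1,1,0,0],[-2,-3,1,0],[1,-3,-2,1]] U=[[3,1,3,2],[0,3,-2,2],[0,0,-3,0],[0,0,0,-3]]

  row1 -= -1·row0 → [0,3,-2,2]
  row2 -= -2·row0 → [0,-9,3,-6]
  row3 -= 1·row0 → [0,-9,12,-9]
  row2 -= -3·row1 → [0,0,-3,0]
  row3 -= -3·row1 → [0,0,6,-3]
  row3 -= -2·row2 → [0,0,0,-3]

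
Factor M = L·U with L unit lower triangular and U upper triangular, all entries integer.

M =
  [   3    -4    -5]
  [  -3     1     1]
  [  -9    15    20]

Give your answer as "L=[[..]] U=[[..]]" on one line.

L=[[1,0,0],[-1,1,0],[-3,-1,1]] U=[[3,-4,-5],[0,-3,-4],[0,0,1]]

  r1 -= -1·r0 → [0,-3,-4]
  r2 -= -3·r0 → [0,3,5]
  r2 -= -1·r1 → [0,0,1]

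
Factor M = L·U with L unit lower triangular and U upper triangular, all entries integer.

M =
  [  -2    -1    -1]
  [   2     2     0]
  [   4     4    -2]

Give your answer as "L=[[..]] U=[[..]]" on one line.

  row1 -= -1·row0 → [0,1,-1]
  row2 -= -2·row0 → [0,2,-4]
  row2 -= 2·row1 → [0,0,-2]

L=[[1,0,0],[-1,1,0],[-2,2,1]] U=[[-2,-1,-1],[0,1,-1],[0,0,-2]]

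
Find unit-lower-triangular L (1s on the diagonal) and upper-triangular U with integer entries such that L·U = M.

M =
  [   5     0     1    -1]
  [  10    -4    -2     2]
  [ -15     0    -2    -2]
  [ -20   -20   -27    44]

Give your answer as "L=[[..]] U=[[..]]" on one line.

L=[[1,0,0,0],[2,1,0,0],[-3,0,1,0],[-4,5,-3,1]] U=[[5,0,1,-1],[0,-4,-4,4],[0,0,1,-5],[0,0,0,5]]

  r1 -= 2·r0 → [0,-4,-4,4]
  r2 -= -3·r0 → [0,0,1,-5]
  r3 -= -4·r0 → [0,-20,-23,40]
  r2 -= 0·r1 → [0,0,1,-5]
  r3 -= 5·r1 → [0,0,-3,20]
  r3 -= -3·r2 → [0,0,0,5]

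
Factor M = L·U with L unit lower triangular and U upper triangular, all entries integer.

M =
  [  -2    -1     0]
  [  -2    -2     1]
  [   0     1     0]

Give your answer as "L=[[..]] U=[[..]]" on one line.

  row1 -= 1·row0 → [0,-1,1]
  row2 -= 0·row0 → [0,1,0]
  row2 -= -1·row1 → [0,0,1]

L=[[1,0,0],[1,1,0],[0,-1,1]] U=[[-2,-1,0],[0,-1,1],[0,0,1]]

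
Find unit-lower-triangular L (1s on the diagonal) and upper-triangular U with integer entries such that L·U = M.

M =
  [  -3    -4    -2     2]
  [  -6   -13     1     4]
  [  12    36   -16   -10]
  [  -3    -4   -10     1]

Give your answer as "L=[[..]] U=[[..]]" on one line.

  r1 -= 2·r0 → [0,-5,5,0]
  r2 -= -4·r0 → [0,20,-24,-2]
  r3 -= 1·r0 → [0,0,-8,-1]
  r2 -= -4·r1 → [0,0,-4,-2]
  r3 -= 0·r1 → [0,0,-8,-1]
  r3 -= 2·r2 → [0,0,0,3]

L=[[1,0,0,0],[2,1,0,0],[-4,-4,1,0],[1,0,2,1]] U=[[-3,-4,-2,2],[0,-5,5,0],[0,0,-4,-2],[0,0,0,3]]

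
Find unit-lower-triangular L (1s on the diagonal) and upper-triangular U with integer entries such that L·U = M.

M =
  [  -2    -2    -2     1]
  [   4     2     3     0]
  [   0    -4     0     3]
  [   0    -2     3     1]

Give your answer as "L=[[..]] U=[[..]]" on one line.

  r1 -= -2·r0 → [0,-2,-1,2]
  r2 -= 0·r0 → [0,-4,0,3]
  r3 -= 0·r0 → [0,-2,3,1]
  r2 -= 2·r1 → [0,0,2,-1]
  r3 -= 1·r1 → [0,0,4,-1]
  r3 -= 2·r2 → [0,0,0,1]

L=[[1,0,0,0],[-2,1,0,0],[0,2,1,0],[0,1,2,1]] U=[[-2,-2,-2,1],[0,-2,-1,2],[0,0,2,-1],[0,0,0,1]]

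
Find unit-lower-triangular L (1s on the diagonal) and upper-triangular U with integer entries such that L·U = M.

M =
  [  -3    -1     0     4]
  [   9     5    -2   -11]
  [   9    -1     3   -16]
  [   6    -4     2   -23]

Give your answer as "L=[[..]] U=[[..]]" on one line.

L=[[1,0,0,0],[-3,1,0,0],[-3,-2,1,0],[-2,-3,4,1]] U=[[-3,-1,0,4],[0,2,-2,1],[0,0,-1,-2],[0,0,0,-4]]

  R1 -= -3·R0 → [0,2,-2,1]
  R2 -= -3·R0 → [0,-4,3,-4]
  R3 -= -2·R0 → [0,-6,2,-15]
  R2 -= -2·R1 → [0,0,-1,-2]
  R3 -= -3·R1 → [0,0,-4,-12]
  R3 -= 4·R2 → [0,0,0,-4]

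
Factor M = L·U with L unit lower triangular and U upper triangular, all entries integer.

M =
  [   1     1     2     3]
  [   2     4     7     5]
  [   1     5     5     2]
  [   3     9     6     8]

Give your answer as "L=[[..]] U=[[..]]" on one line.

L=[[1,0,0,0],[2,1,0,0],[1,2,1,0],[3,3,3,1]] U=[[1,1,2,3],[0,2,3,-1],[0,0,-3,1],[0,0,0,-1]]

  R1 -= 2·R0 → [0,2,3,-1]
  R2 -= 1·R0 → [0,4,3,-1]
  R3 -= 3·R0 → [0,6,0,-1]
  R2 -= 2·R1 → [0,0,-3,1]
  R3 -= 3·R1 → [0,0,-9,2]
  R3 -= 3·R2 → [0,0,0,-1]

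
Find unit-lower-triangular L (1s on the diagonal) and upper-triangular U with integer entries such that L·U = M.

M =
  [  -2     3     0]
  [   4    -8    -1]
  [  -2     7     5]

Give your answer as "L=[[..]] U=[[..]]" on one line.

  R1 -= -2·R0 → [0,-2,-1]
  R2 -= 1·R0 → [0,4,5]
  R2 -= -2·R1 → [0,0,3]

L=[[1,0,0],[-2,1,0],[1,-2,1]] U=[[-2,3,0],[0,-2,-1],[0,0,3]]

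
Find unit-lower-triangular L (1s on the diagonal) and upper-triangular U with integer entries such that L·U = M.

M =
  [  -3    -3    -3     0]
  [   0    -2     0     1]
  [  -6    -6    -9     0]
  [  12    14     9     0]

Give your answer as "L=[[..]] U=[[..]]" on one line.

  R1 -= 0·R0 → [0,-2,0,1]
  R2 -= 2·R0 → [0,0,-3,0]
  R3 -= -4·R0 → [0,2,-3,0]
  R2 -= 0·R1 → [0,0,-3,0]
  R3 -= -1·R1 → [0,0,-3,1]
  R3 -= 1·R2 → [0,0,0,1]

L=[[1,0,0,0],[0,1,0,0],[2,0,1,0],[-4,-1,1,1]] U=[[-3,-3,-3,0],[0,-2,0,1],[0,0,-3,0],[0,0,0,1]]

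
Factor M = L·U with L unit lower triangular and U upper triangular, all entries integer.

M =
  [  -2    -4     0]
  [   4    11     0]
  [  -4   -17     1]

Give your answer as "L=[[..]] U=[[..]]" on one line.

L=[[1,0,0],[-2,1,0],[2,-3,1]] U=[[-2,-4,0],[0,3,0],[0,0,1]]

  row1 -= -2·row0 → [0,3,0]
  row2 -= 2·row0 → [0,-9,1]
  row2 -= -3·row1 → [0,0,1]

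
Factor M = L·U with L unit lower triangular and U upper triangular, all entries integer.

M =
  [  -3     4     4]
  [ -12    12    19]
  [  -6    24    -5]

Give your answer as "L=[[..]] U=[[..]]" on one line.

  r1 -= 4·r0 → [0,-4,3]
  r2 -= 2·r0 → [0,16,-13]
  r2 -= -4·r1 → [0,0,-1]

L=[[1,0,0],[4,1,0],[2,-4,1]] U=[[-3,4,4],[0,-4,3],[0,0,-1]]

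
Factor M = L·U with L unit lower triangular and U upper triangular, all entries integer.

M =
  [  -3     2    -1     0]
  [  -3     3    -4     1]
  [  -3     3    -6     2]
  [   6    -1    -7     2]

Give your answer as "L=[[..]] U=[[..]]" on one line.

  R1 -= 1·R0 → [0,1,-3,1]
  R2 -= 1·R0 → [0,1,-5,2]
  R3 -= -2·R0 → [0,3,-9,2]
  R2 -= 1·R1 → [0,0,-2,1]
  R3 -= 3·R1 → [0,0,0,-1]
  R3 -= 0·R2 → [0,0,0,-1]

L=[[1,0,0,0],[1,1,0,0],[1,1,1,0],[-2,3,0,1]] U=[[-3,2,-1,0],[0,1,-3,1],[0,0,-2,1],[0,0,0,-1]]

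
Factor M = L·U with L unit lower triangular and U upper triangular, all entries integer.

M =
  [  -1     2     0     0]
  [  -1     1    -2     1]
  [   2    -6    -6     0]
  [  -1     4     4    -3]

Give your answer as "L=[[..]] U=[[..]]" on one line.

  row1 -= 1·row0 → [0,-1,-2,1]
  row2 -= -2·row0 → [0,-2,-6,0]
  row3 -= 1·row0 → [0,2,4,-3]
  row2 -= 2·row1 → [0,0,-2,-2]
  row3 -= -2·row1 → [0,0,0,-1]
  row3 -= 0·row2 → [0,0,0,-1]

L=[[1,0,0,0],[1,1,0,0],[-2,2,1,0],[1,-2,0,1]] U=[[-1,2,0,0],[0,-1,-2,1],[0,0,-2,-2],[0,0,0,-1]]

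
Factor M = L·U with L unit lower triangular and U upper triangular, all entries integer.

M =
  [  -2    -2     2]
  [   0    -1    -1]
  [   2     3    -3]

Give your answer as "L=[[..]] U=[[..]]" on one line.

L=[[1,0,0],[0,1,0],[-1,-1,1]] U=[[-2,-2,2],[0,-1,-1],[0,0,-2]]

  r1 -= 0·r0 → [0,-1,-1]
  r2 -= -1·r0 → [0,1,-1]
  r2 -= -1·r1 → [0,0,-2]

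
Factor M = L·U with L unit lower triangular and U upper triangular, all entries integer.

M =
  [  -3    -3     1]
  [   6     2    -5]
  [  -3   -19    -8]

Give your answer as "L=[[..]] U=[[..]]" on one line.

L=[[1,0,0],[-2,1,0],[1,4,1]] U=[[-3,-3,1],[0,-4,-3],[0,0,3]]

  R1 -= -2·R0 → [0,-4,-3]
  R2 -= 1·R0 → [0,-16,-9]
  R2 -= 4·R1 → [0,0,3]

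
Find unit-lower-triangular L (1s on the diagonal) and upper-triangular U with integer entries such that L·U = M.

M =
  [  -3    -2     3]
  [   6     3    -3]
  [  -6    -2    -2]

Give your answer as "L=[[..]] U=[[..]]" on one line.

  r1 -= -2·r0 → [0,-1,3]
  r2 -= 2·r0 → [0,2,-8]
  r2 -= -2·r1 → [0,0,-2]

L=[[1,0,0],[-2,1,0],[2,-2,1]] U=[[-3,-2,3],[0,-1,3],[0,0,-2]]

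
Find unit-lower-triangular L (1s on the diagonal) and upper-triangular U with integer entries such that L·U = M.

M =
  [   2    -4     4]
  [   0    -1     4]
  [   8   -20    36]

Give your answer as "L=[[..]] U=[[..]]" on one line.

L=[[1,0,0],[0,1,0],[4,4,1]] U=[[2,-4,4],[0,-1,4],[0,0,4]]

  row1 -= 0·row0 → [0,-1,4]
  row2 -= 4·row0 → [0,-4,20]
  row2 -= 4·row1 → [0,0,4]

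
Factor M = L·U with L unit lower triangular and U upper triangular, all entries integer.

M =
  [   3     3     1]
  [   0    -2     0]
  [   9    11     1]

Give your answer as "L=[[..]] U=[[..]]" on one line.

L=[[1,0,0],[0,1,0],[3,-1,1]] U=[[3,3,1],[0,-2,0],[0,0,-2]]

  r1 -= 0·r0 → [0,-2,0]
  r2 -= 3·r0 → [0,2,-2]
  r2 -= -1·r1 → [0,0,-2]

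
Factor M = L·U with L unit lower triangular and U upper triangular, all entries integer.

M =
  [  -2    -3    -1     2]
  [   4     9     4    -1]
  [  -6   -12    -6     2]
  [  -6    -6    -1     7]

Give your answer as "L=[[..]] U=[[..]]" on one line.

L=[[1,0,0,0],[-2,1,0,0],[3,-1,1,0],[3,1,0,1]] U=[[-2,-3,-1,2],[0,3,2,3],[0,0,-1,-1],[0,0,0,-2]]

  R1 -= -2·R0 → [0,3,2,3]
  R2 -= 3·R0 → [0,-3,-3,-4]
  R3 -= 3·R0 → [0,3,2,1]
  R2 -= -1·R1 → [0,0,-1,-1]
  R3 -= 1·R1 → [0,0,0,-2]
  R3 -= 0·R2 → [0,0,0,-2]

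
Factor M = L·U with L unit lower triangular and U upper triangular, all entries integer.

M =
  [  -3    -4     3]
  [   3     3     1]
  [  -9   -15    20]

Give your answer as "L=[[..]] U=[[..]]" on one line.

L=[[1,0,0],[-1,1,0],[3,3,1]] U=[[-3,-4,3],[0,-1,4],[0,0,-1]]

  r1 -= -1·r0 → [0,-1,4]
  r2 -= 3·r0 → [0,-3,11]
  r2 -= 3·r1 → [0,0,-1]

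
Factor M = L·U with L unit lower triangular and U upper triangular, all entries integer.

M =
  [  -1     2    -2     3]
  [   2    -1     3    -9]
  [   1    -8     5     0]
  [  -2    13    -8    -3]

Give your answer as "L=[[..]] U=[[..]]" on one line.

L=[[1,0,0,0],[-2,1,0,0],[-1,-2,1,0],[2,3,-1,1]] U=[[-1,2,-2,3],[0,3,-1,-3],[0,0,1,-3],[0,0,0,-3]]

  row1 -= -2·row0 → [0,3,-1,-3]
  row2 -= -1·row0 → [0,-6,3,3]
  row3 -= 2·row0 → [0,9,-4,-9]
  row2 -= -2·row1 → [0,0,1,-3]
  row3 -= 3·row1 → [0,0,-1,0]
  row3 -= -1·row2 → [0,0,0,-3]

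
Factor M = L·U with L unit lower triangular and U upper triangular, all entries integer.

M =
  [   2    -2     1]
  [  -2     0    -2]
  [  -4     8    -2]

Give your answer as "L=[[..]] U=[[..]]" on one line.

L=[[1,0,0],[-1,1,0],[-2,-2,1]] U=[[2,-2,1],[0,-2,-1],[0,0,-2]]

  r1 -= -1·r0 → [0,-2,-1]
  r2 -= -2·r0 → [0,4,0]
  r2 -= -2·r1 → [0,0,-2]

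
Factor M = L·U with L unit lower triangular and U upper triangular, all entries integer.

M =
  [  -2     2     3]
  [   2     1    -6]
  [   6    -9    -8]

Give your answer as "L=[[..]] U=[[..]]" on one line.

L=[[1,0,0],[-1,1,0],[-3,-1,1]] U=[[-2,2,3],[0,3,-3],[0,0,-2]]

  row1 -= -1·row0 → [0,3,-3]
  row2 -= -3·row0 → [0,-3,1]
  row2 -= -1·row1 → [0,0,-2]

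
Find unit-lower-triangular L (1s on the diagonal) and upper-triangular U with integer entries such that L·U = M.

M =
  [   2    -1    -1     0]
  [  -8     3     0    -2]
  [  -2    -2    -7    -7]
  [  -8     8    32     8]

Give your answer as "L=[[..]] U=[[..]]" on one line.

  r1 -= -4·r0 → [0,-1,-4,-2]
  r2 -= -1·r0 → [0,-3,-8,-7]
  r3 -= -4·r0 → [0,4,28,8]
  r2 -= 3·r1 → [0,0,4,-1]
  r3 -= -4·r1 → [0,0,12,0]
  r3 -= 3·r2 → [0,0,0,3]

L=[[1,0,0,0],[-4,1,0,0],[-1,3,1,0],[-4,-4,3,1]] U=[[2,-1,-1,0],[0,-1,-4,-2],[0,0,4,-1],[0,0,0,3]]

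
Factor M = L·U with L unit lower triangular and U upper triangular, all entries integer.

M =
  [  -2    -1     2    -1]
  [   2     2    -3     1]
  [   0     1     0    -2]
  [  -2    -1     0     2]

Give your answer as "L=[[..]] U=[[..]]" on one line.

L=[[1,0,0,0],[-1,1,0,0],[0,1,1,0],[1,0,-2,1]] U=[[-2,-1,2,-1],[0,1,-1,0],[0,0,1,-2],[0,0,0,-1]]

  R1 -= -1·R0 → [0,1,-1,0]
  R2 -= 0·R0 → [0,1,0,-2]
  R3 -= 1·R0 → [0,0,-2,3]
  R2 -= 1·R1 → [0,0,1,-2]
  R3 -= 0·R1 → [0,0,-2,3]
  R3 -= -2·R2 → [0,0,0,-1]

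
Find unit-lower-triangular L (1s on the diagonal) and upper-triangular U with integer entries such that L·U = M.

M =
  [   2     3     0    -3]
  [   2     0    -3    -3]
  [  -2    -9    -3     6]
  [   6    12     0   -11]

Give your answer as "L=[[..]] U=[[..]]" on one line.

L=[[1,0,0,0],[1,1,0,0],[-1,2,1,0],[3,-1,-1,1]] U=[[2,3,0,-3],[0,-3,-3,0],[0,0,3,3],[0,0,0,1]]

  row1 -= 1·row0 → [0,-3,-3,0]
  row2 -= -1·row0 → [0,-6,-3,3]
  row3 -= 3·row0 → [0,3,0,-2]
  row2 -= 2·row1 → [0,0,3,3]
  row3 -= -1·row1 → [0,0,-3,-2]
  row3 -= -1·row2 → [0,0,0,1]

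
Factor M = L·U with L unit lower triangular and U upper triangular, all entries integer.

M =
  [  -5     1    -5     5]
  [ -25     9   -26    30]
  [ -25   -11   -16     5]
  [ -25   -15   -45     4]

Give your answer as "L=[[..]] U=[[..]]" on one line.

  row1 -= 5·row0 → [0,4,-1,5]
  row2 -= 5·row0 → [0,-16,9,-20]
  row3 -= 5·row0 → [0,-20,-20,-21]
  row2 -= -4·row1 → [0,0,5,0]
  row3 -= -5·row1 → [0,0,-25,4]
  row3 -= -5·row2 → [0,0,0,4]

L=[[1,0,0,0],[5,1,0,0],[5,-4,1,0],[5,-5,-5,1]] U=[[-5,1,-5,5],[0,4,-1,5],[0,0,5,0],[0,0,0,4]]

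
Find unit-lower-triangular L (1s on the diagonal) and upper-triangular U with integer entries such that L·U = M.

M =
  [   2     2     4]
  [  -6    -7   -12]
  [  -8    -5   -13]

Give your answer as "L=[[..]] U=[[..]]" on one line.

  r1 -= -3·r0 → [0,-1,0]
  r2 -= -4·r0 → [0,3,3]
  r2 -= -3·r1 → [0,0,3]

L=[[1,0,0],[-3,1,0],[-4,-3,1]] U=[[2,2,4],[0,-1,0],[0,0,3]]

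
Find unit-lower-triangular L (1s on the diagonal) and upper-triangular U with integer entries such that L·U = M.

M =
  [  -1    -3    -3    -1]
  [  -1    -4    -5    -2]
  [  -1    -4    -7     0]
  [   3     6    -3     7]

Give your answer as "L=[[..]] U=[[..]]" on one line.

L=[[1,0,0,0],[1,1,0,0],[1,1,1,0],[-3,3,3,1]] U=[[-1,-3,-3,-1],[0,-1,-2,-1],[0,0,-2,2],[0,0,0,1]]

  row1 -= 1·row0 → [0,-1,-2,-1]
  row2 -= 1·row0 → [0,-1,-4,1]
  row3 -= -3·row0 → [0,-3,-12,4]
  row2 -= 1·row1 → [0,0,-2,2]
  row3 -= 3·row1 → [0,0,-6,7]
  row3 -= 3·row2 → [0,0,0,1]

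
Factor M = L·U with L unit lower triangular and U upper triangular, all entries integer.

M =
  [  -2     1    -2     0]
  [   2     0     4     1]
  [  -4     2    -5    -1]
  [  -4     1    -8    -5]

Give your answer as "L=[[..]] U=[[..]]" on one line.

L=[[1,0,0,0],[-1,1,0,0],[2,0,1,0],[2,-1,2,1]] U=[[-2,1,-2,0],[0,1,2,1],[0,0,-1,-1],[0,0,0,-2]]

  R1 -= -1·R0 → [0,1,2,1]
  R2 -= 2·R0 → [0,0,-1,-1]
  R3 -= 2·R0 → [0,-1,-4,-5]
  R2 -= 0·R1 → [0,0,-1,-1]
  R3 -= -1·R1 → [0,0,-2,-4]
  R3 -= 2·R2 → [0,0,0,-2]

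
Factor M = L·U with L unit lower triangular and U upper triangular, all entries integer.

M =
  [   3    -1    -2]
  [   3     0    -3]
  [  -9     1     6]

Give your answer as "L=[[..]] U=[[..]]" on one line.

  r1 -= 1·r0 → [0,1,-1]
  r2 -= -3·r0 → [0,-2,0]
  r2 -= -2·r1 → [0,0,-2]

L=[[1,0,0],[1,1,0],[-3,-2,1]] U=[[3,-1,-2],[0,1,-1],[0,0,-2]]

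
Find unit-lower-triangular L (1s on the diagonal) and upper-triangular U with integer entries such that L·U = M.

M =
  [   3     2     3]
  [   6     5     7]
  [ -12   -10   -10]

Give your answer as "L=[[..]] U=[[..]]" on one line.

  r1 -= 2·r0 → [0,1,1]
  r2 -= -4·r0 → [0,-2,2]
  r2 -= -2·r1 → [0,0,4]

L=[[1,0,0],[2,1,0],[-4,-2,1]] U=[[3,2,3],[0,1,1],[0,0,4]]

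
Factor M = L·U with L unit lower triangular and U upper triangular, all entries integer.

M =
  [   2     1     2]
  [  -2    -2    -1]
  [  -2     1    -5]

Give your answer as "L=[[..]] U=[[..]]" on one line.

  row1 -= -1·row0 → [0,-1,1]
  row2 -= -1·row0 → [0,2,-3]
  row2 -= -2·row1 → [0,0,-1]

L=[[1,0,0],[-1,1,0],[-1,-2,1]] U=[[2,1,2],[0,-1,1],[0,0,-1]]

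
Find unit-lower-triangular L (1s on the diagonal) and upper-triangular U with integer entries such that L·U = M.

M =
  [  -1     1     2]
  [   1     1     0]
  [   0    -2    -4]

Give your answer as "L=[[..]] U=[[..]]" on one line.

  row1 -= -1·row0 → [0,2,2]
  row2 -= 0·row0 → [0,-2,-4]
  row2 -= -1·row1 → [0,0,-2]

L=[[1,0,0],[-1,1,0],[0,-1,1]] U=[[-1,1,2],[0,2,2],[0,0,-2]]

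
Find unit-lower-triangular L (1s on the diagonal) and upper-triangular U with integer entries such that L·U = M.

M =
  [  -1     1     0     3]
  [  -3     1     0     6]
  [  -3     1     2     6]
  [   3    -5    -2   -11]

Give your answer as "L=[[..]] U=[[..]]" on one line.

  r1 -= 3·r0 → [0,-2,0,-3]
  r2 -= 3·r0 → [0,-2,2,-3]
  r3 -= -3·r0 → [0,-2,-2,-2]
  r2 -= 1·r1 → [0,0,2,0]
  r3 -= 1·r1 → [0,0,-2,1]
  r3 -= -1·r2 → [0,0,0,1]

L=[[1,0,0,0],[3,1,0,0],[3,1,1,0],[-3,1,-1,1]] U=[[-1,1,0,3],[0,-2,0,-3],[0,0,2,0],[0,0,0,1]]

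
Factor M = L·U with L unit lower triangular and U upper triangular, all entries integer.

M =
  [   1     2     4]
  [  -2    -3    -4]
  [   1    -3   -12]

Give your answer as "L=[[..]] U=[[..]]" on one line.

L=[[1,0,0],[-2,1,0],[1,-5,1]] U=[[1,2,4],[0,1,4],[0,0,4]]

  R1 -= -2·R0 → [0,1,4]
  R2 -= 1·R0 → [0,-5,-16]
  R2 -= -5·R1 → [0,0,4]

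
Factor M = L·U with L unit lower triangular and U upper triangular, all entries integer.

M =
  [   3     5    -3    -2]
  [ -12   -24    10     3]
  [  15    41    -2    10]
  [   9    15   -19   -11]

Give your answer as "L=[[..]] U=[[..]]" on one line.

L=[[1,0,0,0],[-4,1,0,0],[5,-4,1,0],[3,0,-2,1]] U=[[3,5,-3,-2],[0,-4,-2,-5],[0,0,5,0],[0,0,0,-5]]

  R1 -= -4·R0 → [0,-4,-2,-5]
  R2 -= 5·R0 → [0,16,13,20]
  R3 -= 3·R0 → [0,0,-10,-5]
  R2 -= -4·R1 → [0,0,5,0]
  R3 -= 0·R1 → [0,0,-10,-5]
  R3 -= -2·R2 → [0,0,0,-5]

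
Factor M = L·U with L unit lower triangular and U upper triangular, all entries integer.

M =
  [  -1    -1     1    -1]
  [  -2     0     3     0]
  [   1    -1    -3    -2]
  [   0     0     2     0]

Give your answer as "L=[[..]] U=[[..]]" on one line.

  row1 -= 2·row0 → [0,2,1,2]
  row2 -= -1·row0 → [0,-2,-2,-3]
  row3 -= 0·row0 → [0,0,2,0]
  row2 -= -1·row1 → [0,0,-1,-1]
  row3 -= 0·row1 → [0,0,2,0]
  row3 -= -2·row2 → [0,0,0,-2]

L=[[1,0,0,0],[2,1,0,0],[-1,-1,1,0],[0,0,-2,1]] U=[[-1,-1,1,-1],[0,2,1,2],[0,0,-1,-1],[0,0,0,-2]]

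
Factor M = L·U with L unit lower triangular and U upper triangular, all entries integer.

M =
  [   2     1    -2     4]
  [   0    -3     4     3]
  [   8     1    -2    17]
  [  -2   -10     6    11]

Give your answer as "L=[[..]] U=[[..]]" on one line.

L=[[1,0,0,0],[0,1,0,0],[4,1,1,0],[-1,3,-4,1]] U=[[2,1,-2,4],[0,-3,4,3],[0,0,2,-2],[0,0,0,-2]]

  row1 -= 0·row0 → [0,-3,4,3]
  row2 -= 4·row0 → [0,-3,6,1]
  row3 -= -1·row0 → [0,-9,4,15]
  row2 -= 1·row1 → [0,0,2,-2]
  row3 -= 3·row1 → [0,0,-8,6]
  row3 -= -4·row2 → [0,0,0,-2]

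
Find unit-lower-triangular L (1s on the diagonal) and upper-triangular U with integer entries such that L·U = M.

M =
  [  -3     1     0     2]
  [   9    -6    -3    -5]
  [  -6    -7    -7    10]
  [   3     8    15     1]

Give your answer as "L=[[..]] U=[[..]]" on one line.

  row1 -= -3·row0 → [0,-3,-3,1]
  row2 -= 2·row0 → [0,-9,-7,6]
  row3 -= -1·row0 → [0,9,15,3]
  row2 -= 3·row1 → [0,0,2,3]
  row3 -= -3·row1 → [0,0,6,6]
  row3 -= 3·row2 → [0,0,0,-3]

L=[[1,0,0,0],[-3,1,0,0],[2,3,1,0],[-1,-3,3,1]] U=[[-3,1,0,2],[0,-3,-3,1],[0,0,2,3],[0,0,0,-3]]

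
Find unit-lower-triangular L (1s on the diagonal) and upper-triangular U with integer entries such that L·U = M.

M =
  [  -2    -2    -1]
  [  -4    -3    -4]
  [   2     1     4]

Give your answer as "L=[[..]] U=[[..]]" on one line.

  r1 -= 2·r0 → [0,1,-2]
  r2 -= -1·r0 → [0,-1,3]
  r2 -= -1·r1 → [0,0,1]

L=[[1,0,0],[2,1,0],[-1,-1,1]] U=[[-2,-2,-1],[0,1,-2],[0,0,1]]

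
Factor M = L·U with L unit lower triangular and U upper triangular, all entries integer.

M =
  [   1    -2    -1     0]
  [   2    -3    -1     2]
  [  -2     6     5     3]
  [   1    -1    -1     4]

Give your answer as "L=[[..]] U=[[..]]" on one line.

L=[[1,0,0,0],[2,1,0,0],[-2,2,1,0],[1,1,-1,1]] U=[[1,-2,-1,0],[0,1,1,2],[0,0,1,-1],[0,0,0,1]]

  R1 -= 2·R0 → [0,1,1,2]
  R2 -= -2·R0 → [0,2,3,3]
  R3 -= 1·R0 → [0,1,0,4]
  R2 -= 2·R1 → [0,0,1,-1]
  R3 -= 1·R1 → [0,0,-1,2]
  R3 -= -1·R2 → [0,0,0,1]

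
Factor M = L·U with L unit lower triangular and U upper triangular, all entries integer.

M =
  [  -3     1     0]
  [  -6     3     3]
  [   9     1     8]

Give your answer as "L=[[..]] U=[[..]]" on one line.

  R1 -= 2·R0 → [0,1,3]
  R2 -= -3·R0 → [0,4,8]
  R2 -= 4·R1 → [0,0,-4]

L=[[1,0,0],[2,1,0],[-3,4,1]] U=[[-3,1,0],[0,1,3],[0,0,-4]]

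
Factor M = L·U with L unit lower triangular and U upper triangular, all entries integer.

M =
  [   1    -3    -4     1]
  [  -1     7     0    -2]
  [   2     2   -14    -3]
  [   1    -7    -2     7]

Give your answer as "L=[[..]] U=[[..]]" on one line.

  row1 -= -1·row0 → [0,4,-4,-1]
  row2 -= 2·row0 → [0,8,-6,-5]
  row3 -= 1·row0 → [0,-4,2,6]
  row2 -= 2·row1 → [0,0,2,-3]
  row3 -= -1·row1 → [0,0,-2,5]
  row3 -= -1·row2 → [0,0,0,2]

L=[[1,0,0,0],[-1,1,0,0],[2,2,1,0],[1,-1,-1,1]] U=[[1,-3,-4,1],[0,4,-4,-1],[0,0,2,-3],[0,0,0,2]]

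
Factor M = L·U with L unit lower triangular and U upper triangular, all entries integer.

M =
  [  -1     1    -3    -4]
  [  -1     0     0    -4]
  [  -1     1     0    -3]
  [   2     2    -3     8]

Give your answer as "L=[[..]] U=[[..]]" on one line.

L=[[1,0,0,0],[1,1,0,0],[1,0,1,0],[-2,-4,1,1]] U=[[-1,1,-3,-4],[0,-1,3,0],[0,0,3,1],[0,0,0,-1]]

  R1 -= 1·R0 → [0,-1,3,0]
  R2 -= 1·R0 → [0,0,3,1]
  R3 -= -2·R0 → [0,4,-9,0]
  R2 -= 0·R1 → [0,0,3,1]
  R3 -= -4·R1 → [0,0,3,0]
  R3 -= 1·R2 → [0,0,0,-1]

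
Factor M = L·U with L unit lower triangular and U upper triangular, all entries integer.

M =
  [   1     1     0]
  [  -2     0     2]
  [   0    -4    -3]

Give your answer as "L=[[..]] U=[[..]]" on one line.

  R1 -= -2·R0 → [0,2,2]
  R2 -= 0·R0 → [0,-4,-3]
  R2 -= -2·R1 → [0,0,1]

L=[[1,0,0],[-2,1,0],[0,-2,1]] U=[[1,1,0],[0,2,2],[0,0,1]]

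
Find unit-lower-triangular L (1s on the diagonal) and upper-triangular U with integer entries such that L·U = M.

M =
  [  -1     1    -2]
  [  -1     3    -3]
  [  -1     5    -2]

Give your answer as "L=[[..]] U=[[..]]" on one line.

  row1 -= 1·row0 → [0,2,-1]
  row2 -= 1·row0 → [0,4,0]
  row2 -= 2·row1 → [0,0,2]

L=[[1,0,0],[1,1,0],[1,2,1]] U=[[-1,1,-2],[0,2,-1],[0,0,2]]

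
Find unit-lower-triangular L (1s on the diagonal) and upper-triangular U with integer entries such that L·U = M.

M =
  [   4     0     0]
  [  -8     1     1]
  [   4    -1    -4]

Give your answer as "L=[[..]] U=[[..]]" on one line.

L=[[1,0,0],[-2,1,0],[1,-1,1]] U=[[4,0,0],[0,1,1],[0,0,-3]]

  r1 -= -2·r0 → [0,1,1]
  r2 -= 1·r0 → [0,-1,-4]
  r2 -= -1·r1 → [0,0,-3]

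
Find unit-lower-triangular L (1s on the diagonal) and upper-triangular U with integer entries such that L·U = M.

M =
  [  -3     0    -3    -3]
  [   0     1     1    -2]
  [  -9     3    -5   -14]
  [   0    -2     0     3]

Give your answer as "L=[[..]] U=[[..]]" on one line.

L=[[1,0,0,0],[0,1,0,0],[3,3,1,0],[0,-2,2,1]] U=[[-3,0,-3,-3],[0,1,1,-2],[0,0,1,1],[0,0,0,-3]]

  row1 -= 0·row0 → [0,1,1,-2]
  row2 -= 3·row0 → [0,3,4,-5]
  row3 -= 0·row0 → [0,-2,0,3]
  row2 -= 3·row1 → [0,0,1,1]
  row3 -= -2·row1 → [0,0,2,-1]
  row3 -= 2·row2 → [0,0,0,-3]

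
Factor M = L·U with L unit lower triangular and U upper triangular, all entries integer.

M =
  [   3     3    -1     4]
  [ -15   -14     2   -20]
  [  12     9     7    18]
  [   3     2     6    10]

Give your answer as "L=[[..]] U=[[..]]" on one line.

  R1 -= -5·R0 → [0,1,-3,0]
  R2 -= 4·R0 → [0,-3,11,2]
  R3 -= 1·R0 → [0,-1,7,6]
  R2 -= -3·R1 → [0,0,2,2]
  R3 -= -1·R1 → [0,0,4,6]
  R3 -= 2·R2 → [0,0,0,2]

L=[[1,0,0,0],[-5,1,0,0],[4,-3,1,0],[1,-1,2,1]] U=[[3,3,-1,4],[0,1,-3,0],[0,0,2,2],[0,0,0,2]]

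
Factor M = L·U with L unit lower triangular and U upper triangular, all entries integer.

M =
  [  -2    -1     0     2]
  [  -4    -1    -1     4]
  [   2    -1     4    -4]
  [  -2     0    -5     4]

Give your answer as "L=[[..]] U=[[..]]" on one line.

  r1 -= 2·r0 → [0,1,-1,0]
  r2 -= -1·r0 → [0,-2,4,-2]
  r3 -= 1·r0 → [0,1,-5,2]
  r2 -= -2·r1 → [0,0,2,-2]
  r3 -= 1·r1 → [0,0,-4,2]
  r3 -= -2·r2 → [0,0,0,-2]

L=[[1,0,0,0],[2,1,0,0],[-1,-2,1,0],[1,1,-2,1]] U=[[-2,-1,0,2],[0,1,-1,0],[0,0,2,-2],[0,0,0,-2]]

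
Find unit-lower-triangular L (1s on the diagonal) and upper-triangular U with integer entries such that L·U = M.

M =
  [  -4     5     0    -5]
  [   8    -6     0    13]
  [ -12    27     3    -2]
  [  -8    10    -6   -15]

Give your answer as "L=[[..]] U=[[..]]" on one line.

L=[[1,0,0,0],[-2,1,0,0],[3,3,1,0],[2,0,-2,1]] U=[[-4,5,0,-5],[0,4,0,3],[0,0,3,4],[0,0,0,3]]

  r1 -= -2·r0 → [0,4,0,3]
  r2 -= 3·r0 → [0,12,3,13]
  r3 -= 2·r0 → [0,0,-6,-5]
  r2 -= 3·r1 → [0,0,3,4]
  r3 -= 0·r1 → [0,0,-6,-5]
  r3 -= -2·r2 → [0,0,0,3]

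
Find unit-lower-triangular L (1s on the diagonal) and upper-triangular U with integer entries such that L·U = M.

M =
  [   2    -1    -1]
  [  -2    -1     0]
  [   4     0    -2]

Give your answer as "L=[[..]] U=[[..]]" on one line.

L=[[1,0,0],[-1,1,0],[2,-1,1]] U=[[2,-1,-1],[0,-2,-1],[0,0,-1]]

  R1 -= -1·R0 → [0,-2,-1]
  R2 -= 2·R0 → [0,2,0]
  R2 -= -1·R1 → [0,0,-1]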